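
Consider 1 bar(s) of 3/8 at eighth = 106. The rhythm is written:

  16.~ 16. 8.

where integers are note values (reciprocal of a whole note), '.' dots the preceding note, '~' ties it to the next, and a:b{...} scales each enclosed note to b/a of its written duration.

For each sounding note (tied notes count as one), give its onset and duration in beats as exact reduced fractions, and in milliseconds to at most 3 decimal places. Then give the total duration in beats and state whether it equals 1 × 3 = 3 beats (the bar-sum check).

1) 0.0ms=0b +849.057ms=3/2b
2) 849.057ms=3/2b +849.057ms=3/2b
Σ=3b of 3 (106bpm 3/8) — PASS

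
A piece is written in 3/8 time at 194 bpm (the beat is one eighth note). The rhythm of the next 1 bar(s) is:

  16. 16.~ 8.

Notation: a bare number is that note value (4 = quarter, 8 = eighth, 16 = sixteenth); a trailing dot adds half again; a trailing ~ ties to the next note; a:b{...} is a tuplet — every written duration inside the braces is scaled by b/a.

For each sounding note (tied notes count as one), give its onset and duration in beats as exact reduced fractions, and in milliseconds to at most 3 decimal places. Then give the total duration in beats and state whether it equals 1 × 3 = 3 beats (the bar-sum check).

1) 0.0ms=0b +231.959ms=3/4b
2) 231.959ms=3/4b +695.876ms=9/4b
Σ=3b of 3 (194bpm 3/8) — PASS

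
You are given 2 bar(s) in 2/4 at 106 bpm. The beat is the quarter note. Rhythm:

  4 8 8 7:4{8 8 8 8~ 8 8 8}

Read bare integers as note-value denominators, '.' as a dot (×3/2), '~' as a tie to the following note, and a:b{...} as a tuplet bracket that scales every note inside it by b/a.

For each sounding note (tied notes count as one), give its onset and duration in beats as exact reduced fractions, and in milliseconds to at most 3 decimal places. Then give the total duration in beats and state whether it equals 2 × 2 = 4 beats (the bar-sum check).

1) 0.0ms=0b +566.038ms=1b
2) 566.038ms=1b +283.019ms=1/2b
3) 849.057ms=3/2b +283.019ms=1/2b
4) 1132.075ms=2b +161.725ms=2/7b
5) 1293.801ms=16/7b +161.725ms=2/7b
6) 1455.526ms=18/7b +161.725ms=2/7b
7) 1617.251ms=20/7b +323.45ms=4/7b
8) 1940.701ms=24/7b +161.725ms=2/7b
9) 2102.426ms=26/7b +161.725ms=2/7b
Σ=4b of 4 (106bpm 2/4) — PASS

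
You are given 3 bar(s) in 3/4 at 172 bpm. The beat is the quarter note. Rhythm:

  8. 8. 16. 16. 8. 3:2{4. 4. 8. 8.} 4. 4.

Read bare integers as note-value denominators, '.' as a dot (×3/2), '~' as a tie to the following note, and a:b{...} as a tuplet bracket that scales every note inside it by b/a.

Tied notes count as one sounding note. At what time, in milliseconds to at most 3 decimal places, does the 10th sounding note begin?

1. 0.0ms @ 0 + 261.628ms (3/4)
2. 261.628ms @ 3/4 + 261.628ms (3/4)
3. 523.256ms @ 3/2 + 130.814ms (3/8)
4. 654.07ms @ 15/8 + 130.814ms (3/8)
5. 784.884ms @ 9/4 + 261.628ms (3/4)
6. 1046.512ms @ 3 + 348.837ms (1)
7. 1395.349ms @ 4 + 348.837ms (1)
8. 1744.186ms @ 5 + 174.419ms (1/2)
9. 1918.605ms @ 11/2 + 174.419ms (1/2)
10. 2093.023ms @ 6 + 523.256ms (3/2)
11. 2616.279ms @ 15/2 + 523.256ms (3/2)

note 10 onset = 6b = 2093.023ms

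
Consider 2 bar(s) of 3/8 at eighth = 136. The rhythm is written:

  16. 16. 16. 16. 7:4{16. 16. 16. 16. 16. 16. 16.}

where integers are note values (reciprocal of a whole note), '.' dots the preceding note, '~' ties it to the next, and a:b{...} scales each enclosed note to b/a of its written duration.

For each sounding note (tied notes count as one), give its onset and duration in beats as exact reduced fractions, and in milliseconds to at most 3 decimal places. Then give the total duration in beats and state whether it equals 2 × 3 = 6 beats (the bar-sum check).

1) 0.0ms=0b +330.882ms=3/4b
2) 330.882ms=3/4b +330.882ms=3/4b
3) 661.765ms=3/2b +330.882ms=3/4b
4) 992.647ms=9/4b +330.882ms=3/4b
5) 1323.529ms=3b +189.076ms=3/7b
6) 1512.605ms=24/7b +189.076ms=3/7b
7) 1701.681ms=27/7b +189.076ms=3/7b
8) 1890.756ms=30/7b +189.076ms=3/7b
9) 2079.832ms=33/7b +189.076ms=3/7b
10) 2268.908ms=36/7b +189.076ms=3/7b
11) 2457.983ms=39/7b +189.076ms=3/7b
Σ=6b of 6 (136bpm 3/8) — PASS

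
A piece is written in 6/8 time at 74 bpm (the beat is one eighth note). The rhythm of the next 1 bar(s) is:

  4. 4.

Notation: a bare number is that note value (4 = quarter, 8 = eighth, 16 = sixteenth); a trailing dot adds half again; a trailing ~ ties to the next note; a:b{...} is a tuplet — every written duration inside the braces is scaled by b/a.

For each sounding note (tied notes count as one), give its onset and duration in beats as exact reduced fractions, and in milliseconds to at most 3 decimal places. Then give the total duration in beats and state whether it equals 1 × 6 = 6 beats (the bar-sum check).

1) 0.0ms=0b +2432.432ms=3b
2) 2432.432ms=3b +2432.432ms=3b
Σ=6b of 6 (74bpm 6/8) — PASS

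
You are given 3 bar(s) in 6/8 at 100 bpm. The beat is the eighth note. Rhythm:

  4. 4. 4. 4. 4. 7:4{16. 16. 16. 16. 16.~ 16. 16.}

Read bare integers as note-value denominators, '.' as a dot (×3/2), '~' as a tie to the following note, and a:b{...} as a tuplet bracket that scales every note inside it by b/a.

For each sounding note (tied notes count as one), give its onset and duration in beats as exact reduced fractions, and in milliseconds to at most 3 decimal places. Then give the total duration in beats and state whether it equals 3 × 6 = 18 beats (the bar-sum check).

1) 0.0ms=0b +1800.0ms=3b
2) 1800.0ms=3b +1800.0ms=3b
3) 3600.0ms=6b +1800.0ms=3b
4) 5400.0ms=9b +1800.0ms=3b
5) 7200.0ms=12b +1800.0ms=3b
6) 9000.0ms=15b +257.143ms=3/7b
7) 9257.143ms=108/7b +257.143ms=3/7b
8) 9514.286ms=111/7b +257.143ms=3/7b
9) 9771.429ms=114/7b +257.143ms=3/7b
10) 10028.571ms=117/7b +514.286ms=6/7b
11) 10542.857ms=123/7b +257.143ms=3/7b
Σ=18b of 18 (100bpm 6/8) — PASS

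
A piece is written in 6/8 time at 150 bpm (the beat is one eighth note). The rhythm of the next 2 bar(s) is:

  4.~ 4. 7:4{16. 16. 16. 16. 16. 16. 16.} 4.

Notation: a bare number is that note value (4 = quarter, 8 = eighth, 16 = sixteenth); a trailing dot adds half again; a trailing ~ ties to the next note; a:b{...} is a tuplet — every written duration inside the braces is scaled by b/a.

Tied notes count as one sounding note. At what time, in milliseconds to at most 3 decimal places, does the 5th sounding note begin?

note 5 onset = 51/7b = 2914.286ms

1. 0.0ms @ 0 + 2400.0ms (6)
2. 2400.0ms @ 6 + 171.429ms (3/7)
3. 2571.429ms @ 45/7 + 171.429ms (3/7)
4. 2742.857ms @ 48/7 + 171.429ms (3/7)
5. 2914.286ms @ 51/7 + 171.429ms (3/7)
6. 3085.714ms @ 54/7 + 171.429ms (3/7)
7. 3257.143ms @ 57/7 + 171.429ms (3/7)
8. 3428.571ms @ 60/7 + 171.429ms (3/7)
9. 3600.0ms @ 9 + 1200.0ms (3)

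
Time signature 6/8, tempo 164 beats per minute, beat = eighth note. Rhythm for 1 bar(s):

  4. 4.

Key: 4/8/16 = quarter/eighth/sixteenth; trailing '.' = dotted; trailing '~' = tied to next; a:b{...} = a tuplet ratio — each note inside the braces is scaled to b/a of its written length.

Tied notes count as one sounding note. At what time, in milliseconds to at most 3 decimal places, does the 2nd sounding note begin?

note 2 onset = 3b = 1097.561ms

1. 0.0ms @ 0 + 1097.561ms (3)
2. 1097.561ms @ 3 + 1097.561ms (3)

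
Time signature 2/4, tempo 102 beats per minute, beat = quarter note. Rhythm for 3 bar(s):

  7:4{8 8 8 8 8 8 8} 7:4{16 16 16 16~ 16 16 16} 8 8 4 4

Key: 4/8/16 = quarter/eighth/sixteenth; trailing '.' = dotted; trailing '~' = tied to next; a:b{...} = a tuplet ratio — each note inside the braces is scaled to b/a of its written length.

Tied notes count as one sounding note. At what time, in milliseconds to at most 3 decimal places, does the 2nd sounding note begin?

note 2 onset = 2/7b = 168.067ms

1. 0.0ms @ 0 + 168.067ms (2/7)
2. 168.067ms @ 2/7 + 168.067ms (2/7)
3. 336.134ms @ 4/7 + 168.067ms (2/7)
4. 504.202ms @ 6/7 + 168.067ms (2/7)
5. 672.269ms @ 8/7 + 168.067ms (2/7)
6. 840.336ms @ 10/7 + 168.067ms (2/7)
7. 1008.403ms @ 12/7 + 168.067ms (2/7)
8. 1176.471ms @ 2 + 84.034ms (1/7)
9. 1260.504ms @ 15/7 + 84.034ms (1/7)
10. 1344.538ms @ 16/7 + 84.034ms (1/7)
11. 1428.571ms @ 17/7 + 168.067ms (2/7)
12. 1596.639ms @ 19/7 + 84.034ms (1/7)
13. 1680.672ms @ 20/7 + 84.034ms (1/7)
14. 1764.706ms @ 3 + 294.118ms (1/2)
15. 2058.824ms @ 7/2 + 294.118ms (1/2)
16. 2352.941ms @ 4 + 588.235ms (1)
17. 2941.176ms @ 5 + 588.235ms (1)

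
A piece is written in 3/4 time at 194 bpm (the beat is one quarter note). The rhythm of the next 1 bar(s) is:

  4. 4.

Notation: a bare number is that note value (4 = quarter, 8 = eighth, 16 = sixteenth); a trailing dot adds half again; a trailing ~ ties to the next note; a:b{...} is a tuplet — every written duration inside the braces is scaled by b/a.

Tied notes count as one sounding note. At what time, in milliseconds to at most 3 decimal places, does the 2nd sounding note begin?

note 2 onset = 3/2b = 463.918ms

1. 0.0ms @ 0 + 463.918ms (3/2)
2. 463.918ms @ 3/2 + 463.918ms (3/2)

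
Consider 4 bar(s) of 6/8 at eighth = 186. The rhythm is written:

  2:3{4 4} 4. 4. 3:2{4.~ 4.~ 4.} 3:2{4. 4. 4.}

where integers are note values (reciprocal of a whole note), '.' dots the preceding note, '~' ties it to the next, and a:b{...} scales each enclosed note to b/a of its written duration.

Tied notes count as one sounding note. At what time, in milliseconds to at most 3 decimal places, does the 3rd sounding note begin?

1. 0.0ms @ 0 + 967.742ms (3)
2. 967.742ms @ 3 + 967.742ms (3)
3. 1935.484ms @ 6 + 967.742ms (3)
4. 2903.226ms @ 9 + 967.742ms (3)
5. 3870.968ms @ 12 + 1935.484ms (6)
6. 5806.452ms @ 18 + 645.161ms (2)
7. 6451.613ms @ 20 + 645.161ms (2)
8. 7096.774ms @ 22 + 645.161ms (2)

note 3 onset = 6b = 1935.484ms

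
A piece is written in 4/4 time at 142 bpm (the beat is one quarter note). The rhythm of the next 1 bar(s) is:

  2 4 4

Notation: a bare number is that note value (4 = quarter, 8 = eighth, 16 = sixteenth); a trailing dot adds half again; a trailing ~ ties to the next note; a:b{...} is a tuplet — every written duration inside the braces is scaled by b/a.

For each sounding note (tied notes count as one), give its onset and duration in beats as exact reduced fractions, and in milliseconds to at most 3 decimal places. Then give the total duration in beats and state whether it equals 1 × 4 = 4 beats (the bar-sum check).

1) 0.0ms=0b +845.07ms=2b
2) 845.07ms=2b +422.535ms=1b
3) 1267.606ms=3b +422.535ms=1b
Σ=4b of 4 (142bpm 4/4) — PASS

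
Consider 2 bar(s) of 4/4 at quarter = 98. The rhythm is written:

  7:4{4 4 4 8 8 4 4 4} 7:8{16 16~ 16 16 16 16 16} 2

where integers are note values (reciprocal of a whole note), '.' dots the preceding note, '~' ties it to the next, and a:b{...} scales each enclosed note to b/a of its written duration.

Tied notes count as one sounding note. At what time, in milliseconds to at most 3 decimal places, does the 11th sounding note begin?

1. 0.0ms @ 0 + 349.854ms (4/7)
2. 349.854ms @ 4/7 + 349.854ms (4/7)
3. 699.708ms @ 8/7 + 349.854ms (4/7)
4. 1049.563ms @ 12/7 + 174.927ms (2/7)
5. 1224.49ms @ 2 + 174.927ms (2/7)
6. 1399.417ms @ 16/7 + 349.854ms (4/7)
7. 1749.271ms @ 20/7 + 349.854ms (4/7)
8. 2099.125ms @ 24/7 + 349.854ms (4/7)
9. 2448.98ms @ 4 + 174.927ms (2/7)
10. 2623.907ms @ 30/7 + 349.854ms (4/7)
11. 2973.761ms @ 34/7 + 174.927ms (2/7)
12. 3148.688ms @ 36/7 + 174.927ms (2/7)
13. 3323.615ms @ 38/7 + 174.927ms (2/7)
14. 3498.542ms @ 40/7 + 174.927ms (2/7)
15. 3673.469ms @ 6 + 1224.49ms (2)

note 11 onset = 34/7b = 2973.761ms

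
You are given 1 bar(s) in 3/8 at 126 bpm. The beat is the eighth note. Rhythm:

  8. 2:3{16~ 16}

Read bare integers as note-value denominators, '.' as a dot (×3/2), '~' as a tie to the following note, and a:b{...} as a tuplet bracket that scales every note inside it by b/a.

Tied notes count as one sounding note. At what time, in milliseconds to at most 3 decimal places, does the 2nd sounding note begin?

note 2 onset = 3/2b = 714.286ms

1. 0.0ms @ 0 + 714.286ms (3/2)
2. 714.286ms @ 3/2 + 714.286ms (3/2)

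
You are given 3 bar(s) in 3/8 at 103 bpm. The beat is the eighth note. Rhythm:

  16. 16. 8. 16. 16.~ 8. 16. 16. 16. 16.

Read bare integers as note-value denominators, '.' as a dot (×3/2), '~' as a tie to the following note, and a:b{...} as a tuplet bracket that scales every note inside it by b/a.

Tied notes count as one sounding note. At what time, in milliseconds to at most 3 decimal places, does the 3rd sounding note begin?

1. 0.0ms @ 0 + 436.893ms (3/4)
2. 436.893ms @ 3/4 + 436.893ms (3/4)
3. 873.786ms @ 3/2 + 873.786ms (3/2)
4. 1747.573ms @ 3 + 436.893ms (3/4)
5. 2184.466ms @ 15/4 + 1310.68ms (9/4)
6. 3495.146ms @ 6 + 436.893ms (3/4)
7. 3932.039ms @ 27/4 + 436.893ms (3/4)
8. 4368.932ms @ 15/2 + 436.893ms (3/4)
9. 4805.825ms @ 33/4 + 436.893ms (3/4)

note 3 onset = 3/2b = 873.786ms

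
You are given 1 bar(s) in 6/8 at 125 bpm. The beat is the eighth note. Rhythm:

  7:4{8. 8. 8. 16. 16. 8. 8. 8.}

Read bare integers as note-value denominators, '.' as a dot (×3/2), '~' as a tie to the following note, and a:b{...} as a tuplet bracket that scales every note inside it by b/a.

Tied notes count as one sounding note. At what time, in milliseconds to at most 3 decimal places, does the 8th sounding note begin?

1. 0.0ms @ 0 + 411.429ms (6/7)
2. 411.429ms @ 6/7 + 411.429ms (6/7)
3. 822.857ms @ 12/7 + 411.429ms (6/7)
4. 1234.286ms @ 18/7 + 205.714ms (3/7)
5. 1440.0ms @ 3 + 205.714ms (3/7)
6. 1645.714ms @ 24/7 + 411.429ms (6/7)
7. 2057.143ms @ 30/7 + 411.429ms (6/7)
8. 2468.571ms @ 36/7 + 411.429ms (6/7)

note 8 onset = 36/7b = 2468.571ms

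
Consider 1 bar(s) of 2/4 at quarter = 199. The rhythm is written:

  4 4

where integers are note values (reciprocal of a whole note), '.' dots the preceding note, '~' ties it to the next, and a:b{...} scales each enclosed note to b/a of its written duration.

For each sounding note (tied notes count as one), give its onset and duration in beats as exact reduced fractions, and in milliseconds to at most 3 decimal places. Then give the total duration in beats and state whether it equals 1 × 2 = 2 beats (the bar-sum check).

1) 0.0ms=0b +301.508ms=1b
2) 301.508ms=1b +301.508ms=1b
Σ=2b of 2 (199bpm 2/4) — PASS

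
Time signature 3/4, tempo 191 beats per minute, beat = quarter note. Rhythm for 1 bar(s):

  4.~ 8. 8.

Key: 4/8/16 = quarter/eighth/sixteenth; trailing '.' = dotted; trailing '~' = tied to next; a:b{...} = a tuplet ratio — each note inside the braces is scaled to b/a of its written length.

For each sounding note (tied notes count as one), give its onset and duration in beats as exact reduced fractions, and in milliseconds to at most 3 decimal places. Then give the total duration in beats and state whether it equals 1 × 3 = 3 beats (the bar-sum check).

1) 0.0ms=0b +706.806ms=9/4b
2) 706.806ms=9/4b +235.602ms=3/4b
Σ=3b of 3 (191bpm 3/4) — PASS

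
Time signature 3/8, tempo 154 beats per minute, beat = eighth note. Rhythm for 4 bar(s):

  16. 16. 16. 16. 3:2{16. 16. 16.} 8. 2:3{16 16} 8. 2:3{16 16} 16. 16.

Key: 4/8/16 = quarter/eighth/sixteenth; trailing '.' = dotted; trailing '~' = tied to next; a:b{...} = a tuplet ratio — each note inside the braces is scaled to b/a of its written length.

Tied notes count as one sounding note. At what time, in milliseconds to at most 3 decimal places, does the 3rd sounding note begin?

note 3 onset = 3/2b = 584.416ms

1. 0.0ms @ 0 + 292.208ms (3/4)
2. 292.208ms @ 3/4 + 292.208ms (3/4)
3. 584.416ms @ 3/2 + 292.208ms (3/4)
4. 876.623ms @ 9/4 + 292.208ms (3/4)
5. 1168.831ms @ 3 + 194.805ms (1/2)
6. 1363.636ms @ 7/2 + 194.805ms (1/2)
7. 1558.442ms @ 4 + 194.805ms (1/2)
8. 1753.247ms @ 9/2 + 584.416ms (3/2)
9. 2337.662ms @ 6 + 292.208ms (3/4)
10. 2629.87ms @ 27/4 + 292.208ms (3/4)
11. 2922.078ms @ 15/2 + 584.416ms (3/2)
12. 3506.494ms @ 9 + 292.208ms (3/4)
13. 3798.701ms @ 39/4 + 292.208ms (3/4)
14. 4090.909ms @ 21/2 + 292.208ms (3/4)
15. 4383.117ms @ 45/4 + 292.208ms (3/4)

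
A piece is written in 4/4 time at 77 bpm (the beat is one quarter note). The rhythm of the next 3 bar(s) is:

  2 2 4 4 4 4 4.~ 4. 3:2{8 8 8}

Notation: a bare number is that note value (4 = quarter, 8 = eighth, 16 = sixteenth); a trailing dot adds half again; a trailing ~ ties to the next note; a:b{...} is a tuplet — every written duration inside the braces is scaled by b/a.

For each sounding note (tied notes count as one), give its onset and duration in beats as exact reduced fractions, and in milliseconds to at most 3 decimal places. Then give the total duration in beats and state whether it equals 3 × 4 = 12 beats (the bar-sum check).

1) 0.0ms=0b +1558.442ms=2b
2) 1558.442ms=2b +1558.442ms=2b
3) 3116.883ms=4b +779.221ms=1b
4) 3896.104ms=5b +779.221ms=1b
5) 4675.325ms=6b +779.221ms=1b
6) 5454.545ms=7b +779.221ms=1b
7) 6233.766ms=8b +2337.662ms=3b
8) 8571.429ms=11b +259.74ms=1/3b
9) 8831.169ms=34/3b +259.74ms=1/3b
10) 9090.909ms=35/3b +259.74ms=1/3b
Σ=12b of 12 (77bpm 4/4) — PASS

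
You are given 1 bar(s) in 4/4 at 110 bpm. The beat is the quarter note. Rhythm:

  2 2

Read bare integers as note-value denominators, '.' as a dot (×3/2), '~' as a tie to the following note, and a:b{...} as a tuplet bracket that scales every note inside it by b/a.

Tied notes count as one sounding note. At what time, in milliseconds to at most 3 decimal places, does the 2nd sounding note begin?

1. 0.0ms @ 0 + 1090.909ms (2)
2. 1090.909ms @ 2 + 1090.909ms (2)

note 2 onset = 2b = 1090.909ms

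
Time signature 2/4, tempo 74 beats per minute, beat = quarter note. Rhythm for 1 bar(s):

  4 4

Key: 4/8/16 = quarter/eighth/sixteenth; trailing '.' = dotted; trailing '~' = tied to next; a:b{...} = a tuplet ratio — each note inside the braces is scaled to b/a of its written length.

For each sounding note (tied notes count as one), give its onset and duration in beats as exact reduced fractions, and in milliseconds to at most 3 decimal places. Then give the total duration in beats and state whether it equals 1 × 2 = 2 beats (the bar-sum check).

1) 0.0ms=0b +810.811ms=1b
2) 810.811ms=1b +810.811ms=1b
Σ=2b of 2 (74bpm 2/4) — PASS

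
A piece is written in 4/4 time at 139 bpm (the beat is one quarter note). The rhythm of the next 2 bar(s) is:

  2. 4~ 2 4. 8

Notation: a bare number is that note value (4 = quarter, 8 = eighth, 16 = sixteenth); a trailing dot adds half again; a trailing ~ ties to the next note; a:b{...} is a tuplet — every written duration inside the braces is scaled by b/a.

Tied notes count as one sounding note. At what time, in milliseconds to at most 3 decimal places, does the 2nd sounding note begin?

note 2 onset = 3b = 1294.964ms

1. 0.0ms @ 0 + 1294.964ms (3)
2. 1294.964ms @ 3 + 1294.964ms (3)
3. 2589.928ms @ 6 + 647.482ms (3/2)
4. 3237.41ms @ 15/2 + 215.827ms (1/2)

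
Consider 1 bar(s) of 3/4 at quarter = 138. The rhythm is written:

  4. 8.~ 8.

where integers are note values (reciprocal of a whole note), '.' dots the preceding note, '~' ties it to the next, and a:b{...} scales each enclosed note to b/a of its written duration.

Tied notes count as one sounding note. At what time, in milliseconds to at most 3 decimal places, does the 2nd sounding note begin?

note 2 onset = 3/2b = 652.174ms

1. 0.0ms @ 0 + 652.174ms (3/2)
2. 652.174ms @ 3/2 + 652.174ms (3/2)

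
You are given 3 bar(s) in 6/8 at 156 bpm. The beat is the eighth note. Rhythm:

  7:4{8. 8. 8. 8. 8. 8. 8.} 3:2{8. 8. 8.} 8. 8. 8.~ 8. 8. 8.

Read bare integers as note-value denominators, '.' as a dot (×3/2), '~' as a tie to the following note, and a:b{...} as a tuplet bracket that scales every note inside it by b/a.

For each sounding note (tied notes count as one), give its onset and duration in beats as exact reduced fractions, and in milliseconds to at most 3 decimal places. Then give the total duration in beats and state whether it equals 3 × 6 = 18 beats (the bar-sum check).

1) 0.0ms=0b +329.67ms=6/7b
2) 329.67ms=6/7b +329.67ms=6/7b
3) 659.341ms=12/7b +329.67ms=6/7b
4) 989.011ms=18/7b +329.67ms=6/7b
5) 1318.681ms=24/7b +329.67ms=6/7b
6) 1648.352ms=30/7b +329.67ms=6/7b
7) 1978.022ms=36/7b +329.67ms=6/7b
8) 2307.692ms=6b +384.615ms=1b
9) 2692.308ms=7b +384.615ms=1b
10) 3076.923ms=8b +384.615ms=1b
11) 3461.538ms=9b +576.923ms=3/2b
12) 4038.462ms=21/2b +576.923ms=3/2b
13) 4615.385ms=12b +1153.846ms=3b
14) 5769.231ms=15b +576.923ms=3/2b
15) 6346.154ms=33/2b +576.923ms=3/2b
Σ=18b of 18 (156bpm 6/8) — PASS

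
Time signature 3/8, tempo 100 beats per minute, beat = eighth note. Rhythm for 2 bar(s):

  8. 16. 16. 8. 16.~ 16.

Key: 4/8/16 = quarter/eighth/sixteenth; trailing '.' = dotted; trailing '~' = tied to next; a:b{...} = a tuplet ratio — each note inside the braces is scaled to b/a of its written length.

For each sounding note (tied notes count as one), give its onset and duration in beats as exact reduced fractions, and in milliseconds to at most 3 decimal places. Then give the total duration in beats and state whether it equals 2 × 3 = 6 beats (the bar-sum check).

1) 0.0ms=0b +900.0ms=3/2b
2) 900.0ms=3/2b +450.0ms=3/4b
3) 1350.0ms=9/4b +450.0ms=3/4b
4) 1800.0ms=3b +900.0ms=3/2b
5) 2700.0ms=9/2b +900.0ms=3/2b
Σ=6b of 6 (100bpm 3/8) — PASS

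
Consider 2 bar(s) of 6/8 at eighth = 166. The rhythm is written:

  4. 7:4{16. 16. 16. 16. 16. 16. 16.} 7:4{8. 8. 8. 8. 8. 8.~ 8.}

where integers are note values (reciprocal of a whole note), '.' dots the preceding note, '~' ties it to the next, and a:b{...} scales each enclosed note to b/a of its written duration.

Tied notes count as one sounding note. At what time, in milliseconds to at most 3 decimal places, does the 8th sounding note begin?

1. 0.0ms @ 0 + 1084.337ms (3)
2. 1084.337ms @ 3 + 154.905ms (3/7)
3. 1239.243ms @ 24/7 + 154.905ms (3/7)
4. 1394.148ms @ 27/7 + 154.905ms (3/7)
5. 1549.053ms @ 30/7 + 154.905ms (3/7)
6. 1703.959ms @ 33/7 + 154.905ms (3/7)
7. 1858.864ms @ 36/7 + 154.905ms (3/7)
8. 2013.769ms @ 39/7 + 154.905ms (3/7)
9. 2168.675ms @ 6 + 309.811ms (6/7)
10. 2478.485ms @ 48/7 + 309.811ms (6/7)
11. 2788.296ms @ 54/7 + 309.811ms (6/7)
12. 3098.107ms @ 60/7 + 309.811ms (6/7)
13. 3407.917ms @ 66/7 + 309.811ms (6/7)
14. 3717.728ms @ 72/7 + 619.621ms (12/7)

note 8 onset = 39/7b = 2013.769ms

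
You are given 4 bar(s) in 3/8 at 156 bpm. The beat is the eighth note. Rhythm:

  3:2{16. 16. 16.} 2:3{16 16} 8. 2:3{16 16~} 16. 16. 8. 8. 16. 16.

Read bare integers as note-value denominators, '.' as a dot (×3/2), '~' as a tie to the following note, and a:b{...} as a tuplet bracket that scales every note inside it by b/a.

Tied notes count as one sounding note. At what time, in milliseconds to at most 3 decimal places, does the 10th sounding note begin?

note 10 onset = 15/2b = 2884.615ms

1. 0.0ms @ 0 + 192.308ms (1/2)
2. 192.308ms @ 1/2 + 192.308ms (1/2)
3. 384.615ms @ 1 + 192.308ms (1/2)
4. 576.923ms @ 3/2 + 288.462ms (3/4)
5. 865.385ms @ 9/4 + 288.462ms (3/4)
6. 1153.846ms @ 3 + 576.923ms (3/2)
7. 1730.769ms @ 9/2 + 288.462ms (3/4)
8. 2019.231ms @ 21/4 + 576.923ms (3/2)
9. 2596.154ms @ 27/4 + 288.462ms (3/4)
10. 2884.615ms @ 15/2 + 576.923ms (3/2)
11. 3461.538ms @ 9 + 576.923ms (3/2)
12. 4038.462ms @ 21/2 + 288.462ms (3/4)
13. 4326.923ms @ 45/4 + 288.462ms (3/4)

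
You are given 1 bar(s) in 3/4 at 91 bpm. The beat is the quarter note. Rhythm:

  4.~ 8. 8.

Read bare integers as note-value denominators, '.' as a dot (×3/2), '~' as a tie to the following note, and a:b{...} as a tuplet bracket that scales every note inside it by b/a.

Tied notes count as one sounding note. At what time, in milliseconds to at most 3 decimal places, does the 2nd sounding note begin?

note 2 onset = 9/4b = 1483.516ms

1. 0.0ms @ 0 + 1483.516ms (9/4)
2. 1483.516ms @ 9/4 + 494.505ms (3/4)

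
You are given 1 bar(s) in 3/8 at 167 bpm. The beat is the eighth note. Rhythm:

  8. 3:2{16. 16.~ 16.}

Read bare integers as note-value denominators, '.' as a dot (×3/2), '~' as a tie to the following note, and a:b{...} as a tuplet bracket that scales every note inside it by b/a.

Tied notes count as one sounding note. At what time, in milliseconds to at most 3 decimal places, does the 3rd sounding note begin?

1. 0.0ms @ 0 + 538.922ms (3/2)
2. 538.922ms @ 3/2 + 179.641ms (1/2)
3. 718.563ms @ 2 + 359.281ms (1)

note 3 onset = 2b = 718.563ms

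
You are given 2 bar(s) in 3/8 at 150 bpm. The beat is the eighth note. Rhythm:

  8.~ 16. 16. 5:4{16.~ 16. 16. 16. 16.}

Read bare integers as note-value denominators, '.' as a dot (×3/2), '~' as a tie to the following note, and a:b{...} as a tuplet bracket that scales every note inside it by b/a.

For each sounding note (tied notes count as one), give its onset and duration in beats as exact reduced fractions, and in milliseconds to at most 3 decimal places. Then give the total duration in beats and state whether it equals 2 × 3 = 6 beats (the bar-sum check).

1) 0.0ms=0b +900.0ms=9/4b
2) 900.0ms=9/4b +300.0ms=3/4b
3) 1200.0ms=3b +480.0ms=6/5b
4) 1680.0ms=21/5b +240.0ms=3/5b
5) 1920.0ms=24/5b +240.0ms=3/5b
6) 2160.0ms=27/5b +240.0ms=3/5b
Σ=6b of 6 (150bpm 3/8) — PASS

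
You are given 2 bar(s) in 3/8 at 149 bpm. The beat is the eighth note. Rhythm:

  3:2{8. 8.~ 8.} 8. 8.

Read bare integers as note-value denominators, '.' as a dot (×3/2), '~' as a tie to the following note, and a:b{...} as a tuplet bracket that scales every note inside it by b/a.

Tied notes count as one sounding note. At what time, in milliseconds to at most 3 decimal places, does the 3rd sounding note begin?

note 3 onset = 3b = 1208.054ms

1. 0.0ms @ 0 + 402.685ms (1)
2. 402.685ms @ 1 + 805.369ms (2)
3. 1208.054ms @ 3 + 604.027ms (3/2)
4. 1812.081ms @ 9/2 + 604.027ms (3/2)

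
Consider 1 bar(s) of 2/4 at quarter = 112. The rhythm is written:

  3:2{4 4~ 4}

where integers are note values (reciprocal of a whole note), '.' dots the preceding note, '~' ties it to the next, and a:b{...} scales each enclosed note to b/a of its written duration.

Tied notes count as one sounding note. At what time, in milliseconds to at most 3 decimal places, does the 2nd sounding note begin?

1. 0.0ms @ 0 + 357.143ms (2/3)
2. 357.143ms @ 2/3 + 714.286ms (4/3)

note 2 onset = 2/3b = 357.143ms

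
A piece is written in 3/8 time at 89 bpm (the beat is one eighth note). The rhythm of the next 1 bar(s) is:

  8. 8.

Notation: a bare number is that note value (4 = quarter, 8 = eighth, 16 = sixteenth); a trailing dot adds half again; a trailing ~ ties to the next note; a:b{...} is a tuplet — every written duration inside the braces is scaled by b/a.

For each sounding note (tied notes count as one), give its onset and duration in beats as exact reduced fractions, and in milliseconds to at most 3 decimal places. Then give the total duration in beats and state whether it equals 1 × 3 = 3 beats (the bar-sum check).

1) 0.0ms=0b +1011.236ms=3/2b
2) 1011.236ms=3/2b +1011.236ms=3/2b
Σ=3b of 3 (89bpm 3/8) — PASS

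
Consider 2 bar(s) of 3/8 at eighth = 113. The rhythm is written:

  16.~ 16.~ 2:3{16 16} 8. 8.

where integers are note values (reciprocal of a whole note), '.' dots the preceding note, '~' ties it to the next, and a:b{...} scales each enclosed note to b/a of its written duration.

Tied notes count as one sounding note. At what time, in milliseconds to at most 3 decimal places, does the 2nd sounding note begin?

note 2 onset = 9/4b = 1194.69ms

1. 0.0ms @ 0 + 1194.69ms (9/4)
2. 1194.69ms @ 9/4 + 398.23ms (3/4)
3. 1592.92ms @ 3 + 796.46ms (3/2)
4. 2389.381ms @ 9/2 + 796.46ms (3/2)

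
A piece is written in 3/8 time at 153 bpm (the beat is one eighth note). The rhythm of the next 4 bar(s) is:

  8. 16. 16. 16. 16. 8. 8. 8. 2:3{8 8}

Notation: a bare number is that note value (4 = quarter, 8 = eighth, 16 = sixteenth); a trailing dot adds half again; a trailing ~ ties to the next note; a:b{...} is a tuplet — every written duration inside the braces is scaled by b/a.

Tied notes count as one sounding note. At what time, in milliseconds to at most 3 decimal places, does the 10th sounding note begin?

note 10 onset = 21/2b = 4117.647ms

1. 0.0ms @ 0 + 588.235ms (3/2)
2. 588.235ms @ 3/2 + 294.118ms (3/4)
3. 882.353ms @ 9/4 + 294.118ms (3/4)
4. 1176.471ms @ 3 + 294.118ms (3/4)
5. 1470.588ms @ 15/4 + 294.118ms (3/4)
6. 1764.706ms @ 9/2 + 588.235ms (3/2)
7. 2352.941ms @ 6 + 588.235ms (3/2)
8. 2941.176ms @ 15/2 + 588.235ms (3/2)
9. 3529.412ms @ 9 + 588.235ms (3/2)
10. 4117.647ms @ 21/2 + 588.235ms (3/2)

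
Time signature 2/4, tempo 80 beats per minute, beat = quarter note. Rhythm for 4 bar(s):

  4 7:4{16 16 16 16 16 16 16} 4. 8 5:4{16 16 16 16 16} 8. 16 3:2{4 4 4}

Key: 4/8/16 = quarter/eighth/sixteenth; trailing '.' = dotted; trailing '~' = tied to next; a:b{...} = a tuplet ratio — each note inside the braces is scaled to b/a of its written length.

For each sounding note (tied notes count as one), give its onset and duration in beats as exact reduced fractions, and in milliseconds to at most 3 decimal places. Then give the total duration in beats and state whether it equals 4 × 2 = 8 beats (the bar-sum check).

1) 0.0ms=0b +750.0ms=1b
2) 750.0ms=1b +107.143ms=1/7b
3) 857.143ms=8/7b +107.143ms=1/7b
4) 964.286ms=9/7b +107.143ms=1/7b
5) 1071.429ms=10/7b +107.143ms=1/7b
6) 1178.571ms=11/7b +107.143ms=1/7b
7) 1285.714ms=12/7b +107.143ms=1/7b
8) 1392.857ms=13/7b +107.143ms=1/7b
9) 1500.0ms=2b +1125.0ms=3/2b
10) 2625.0ms=7/2b +375.0ms=1/2b
11) 3000.0ms=4b +150.0ms=1/5b
12) 3150.0ms=21/5b +150.0ms=1/5b
13) 3300.0ms=22/5b +150.0ms=1/5b
14) 3450.0ms=23/5b +150.0ms=1/5b
15) 3600.0ms=24/5b +150.0ms=1/5b
16) 3750.0ms=5b +562.5ms=3/4b
17) 4312.5ms=23/4b +187.5ms=1/4b
18) 4500.0ms=6b +500.0ms=2/3b
19) 5000.0ms=20/3b +500.0ms=2/3b
20) 5500.0ms=22/3b +500.0ms=2/3b
Σ=8b of 8 (80bpm 2/4) — PASS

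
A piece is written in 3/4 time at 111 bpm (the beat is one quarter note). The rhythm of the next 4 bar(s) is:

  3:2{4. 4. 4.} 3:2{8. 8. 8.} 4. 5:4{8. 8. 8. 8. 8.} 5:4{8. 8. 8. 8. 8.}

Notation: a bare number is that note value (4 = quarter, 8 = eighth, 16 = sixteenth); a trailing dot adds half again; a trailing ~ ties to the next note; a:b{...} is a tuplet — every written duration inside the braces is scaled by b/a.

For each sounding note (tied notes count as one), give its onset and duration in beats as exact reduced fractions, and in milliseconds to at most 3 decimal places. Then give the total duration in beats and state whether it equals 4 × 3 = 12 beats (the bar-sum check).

1) 0.0ms=0b +540.541ms=1b
2) 540.541ms=1b +540.541ms=1b
3) 1081.081ms=2b +540.541ms=1b
4) 1621.622ms=3b +270.27ms=1/2b
5) 1891.892ms=7/2b +270.27ms=1/2b
6) 2162.162ms=4b +270.27ms=1/2b
7) 2432.432ms=9/2b +810.811ms=3/2b
8) 3243.243ms=6b +324.324ms=3/5b
9) 3567.568ms=33/5b +324.324ms=3/5b
10) 3891.892ms=36/5b +324.324ms=3/5b
11) 4216.216ms=39/5b +324.324ms=3/5b
12) 4540.541ms=42/5b +324.324ms=3/5b
13) 4864.865ms=9b +324.324ms=3/5b
14) 5189.189ms=48/5b +324.324ms=3/5b
15) 5513.514ms=51/5b +324.324ms=3/5b
16) 5837.838ms=54/5b +324.324ms=3/5b
17) 6162.162ms=57/5b +324.324ms=3/5b
Σ=12b of 12 (111bpm 3/4) — PASS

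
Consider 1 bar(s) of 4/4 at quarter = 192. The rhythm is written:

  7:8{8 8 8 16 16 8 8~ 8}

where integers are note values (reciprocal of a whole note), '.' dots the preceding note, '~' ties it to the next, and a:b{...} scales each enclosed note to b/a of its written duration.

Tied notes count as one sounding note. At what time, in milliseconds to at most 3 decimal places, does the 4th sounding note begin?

note 4 onset = 12/7b = 535.714ms

1. 0.0ms @ 0 + 178.571ms (4/7)
2. 178.571ms @ 4/7 + 178.571ms (4/7)
3. 357.143ms @ 8/7 + 178.571ms (4/7)
4. 535.714ms @ 12/7 + 89.286ms (2/7)
5. 625.0ms @ 2 + 89.286ms (2/7)
6. 714.286ms @ 16/7 + 178.571ms (4/7)
7. 892.857ms @ 20/7 + 357.143ms (8/7)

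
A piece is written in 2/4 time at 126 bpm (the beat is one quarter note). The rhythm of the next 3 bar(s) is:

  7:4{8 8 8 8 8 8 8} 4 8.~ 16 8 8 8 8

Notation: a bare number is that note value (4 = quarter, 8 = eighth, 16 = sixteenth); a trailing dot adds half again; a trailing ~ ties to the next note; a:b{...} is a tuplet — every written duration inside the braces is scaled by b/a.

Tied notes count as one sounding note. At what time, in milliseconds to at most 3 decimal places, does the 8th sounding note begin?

1. 0.0ms @ 0 + 136.054ms (2/7)
2. 136.054ms @ 2/7 + 136.054ms (2/7)
3. 272.109ms @ 4/7 + 136.054ms (2/7)
4. 408.163ms @ 6/7 + 136.054ms (2/7)
5. 544.218ms @ 8/7 + 136.054ms (2/7)
6. 680.272ms @ 10/7 + 136.054ms (2/7)
7. 816.327ms @ 12/7 + 136.054ms (2/7)
8. 952.381ms @ 2 + 476.19ms (1)
9. 1428.571ms @ 3 + 476.19ms (1)
10. 1904.762ms @ 4 + 238.095ms (1/2)
11. 2142.857ms @ 9/2 + 238.095ms (1/2)
12. 2380.952ms @ 5 + 238.095ms (1/2)
13. 2619.048ms @ 11/2 + 238.095ms (1/2)

note 8 onset = 2b = 952.381ms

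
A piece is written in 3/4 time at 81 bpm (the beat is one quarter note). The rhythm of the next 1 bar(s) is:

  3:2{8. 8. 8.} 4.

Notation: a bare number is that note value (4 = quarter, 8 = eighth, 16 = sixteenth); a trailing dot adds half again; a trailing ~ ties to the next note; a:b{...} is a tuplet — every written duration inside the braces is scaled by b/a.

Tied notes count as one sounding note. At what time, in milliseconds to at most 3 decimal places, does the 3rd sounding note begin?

note 3 onset = 1b = 740.741ms

1. 0.0ms @ 0 + 370.37ms (1/2)
2. 370.37ms @ 1/2 + 370.37ms (1/2)
3. 740.741ms @ 1 + 370.37ms (1/2)
4. 1111.111ms @ 3/2 + 1111.111ms (3/2)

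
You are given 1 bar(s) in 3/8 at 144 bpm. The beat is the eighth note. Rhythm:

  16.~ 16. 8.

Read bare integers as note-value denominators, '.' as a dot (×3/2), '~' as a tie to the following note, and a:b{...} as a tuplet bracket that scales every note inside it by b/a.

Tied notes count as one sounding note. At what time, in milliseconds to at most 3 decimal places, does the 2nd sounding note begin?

note 2 onset = 3/2b = 625.0ms

1. 0.0ms @ 0 + 625.0ms (3/2)
2. 625.0ms @ 3/2 + 625.0ms (3/2)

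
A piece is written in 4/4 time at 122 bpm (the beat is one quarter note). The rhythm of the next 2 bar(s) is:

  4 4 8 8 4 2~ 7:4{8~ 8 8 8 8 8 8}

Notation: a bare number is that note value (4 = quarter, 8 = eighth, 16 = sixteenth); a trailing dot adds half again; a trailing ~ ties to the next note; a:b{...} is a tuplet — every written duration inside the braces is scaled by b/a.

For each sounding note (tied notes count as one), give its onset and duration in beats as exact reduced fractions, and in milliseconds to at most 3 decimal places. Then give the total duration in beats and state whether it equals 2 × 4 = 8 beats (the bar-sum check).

1) 0.0ms=0b +491.803ms=1b
2) 491.803ms=1b +491.803ms=1b
3) 983.607ms=2b +245.902ms=1/2b
4) 1229.508ms=5/2b +245.902ms=1/2b
5) 1475.41ms=3b +491.803ms=1b
6) 1967.213ms=4b +1264.637ms=18/7b
7) 3231.85ms=46/7b +140.515ms=2/7b
8) 3372.365ms=48/7b +140.515ms=2/7b
9) 3512.881ms=50/7b +140.515ms=2/7b
10) 3653.396ms=52/7b +140.515ms=2/7b
11) 3793.911ms=54/7b +140.515ms=2/7b
Σ=8b of 8 (122bpm 4/4) — PASS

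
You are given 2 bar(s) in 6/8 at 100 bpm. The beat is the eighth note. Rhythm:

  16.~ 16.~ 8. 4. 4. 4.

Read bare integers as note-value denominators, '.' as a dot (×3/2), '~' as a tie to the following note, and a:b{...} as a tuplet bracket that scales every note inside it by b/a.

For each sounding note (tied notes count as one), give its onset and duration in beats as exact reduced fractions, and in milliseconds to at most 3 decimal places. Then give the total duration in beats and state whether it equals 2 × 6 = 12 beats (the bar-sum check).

1) 0.0ms=0b +1800.0ms=3b
2) 1800.0ms=3b +1800.0ms=3b
3) 3600.0ms=6b +1800.0ms=3b
4) 5400.0ms=9b +1800.0ms=3b
Σ=12b of 12 (100bpm 6/8) — PASS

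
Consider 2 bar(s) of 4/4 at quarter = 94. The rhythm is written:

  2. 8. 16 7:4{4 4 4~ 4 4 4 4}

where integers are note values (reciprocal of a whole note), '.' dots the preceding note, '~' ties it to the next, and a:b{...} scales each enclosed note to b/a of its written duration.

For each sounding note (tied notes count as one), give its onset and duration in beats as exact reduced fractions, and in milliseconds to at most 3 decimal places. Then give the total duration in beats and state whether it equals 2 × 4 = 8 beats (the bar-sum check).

1) 0.0ms=0b +1914.894ms=3b
2) 1914.894ms=3b +478.723ms=3/4b
3) 2393.617ms=15/4b +159.574ms=1/4b
4) 2553.191ms=4b +364.742ms=4/7b
5) 2917.933ms=32/7b +364.742ms=4/7b
6) 3282.675ms=36/7b +729.483ms=8/7b
7) 4012.158ms=44/7b +364.742ms=4/7b
8) 4376.9ms=48/7b +364.742ms=4/7b
9) 4741.641ms=52/7b +364.742ms=4/7b
Σ=8b of 8 (94bpm 4/4) — PASS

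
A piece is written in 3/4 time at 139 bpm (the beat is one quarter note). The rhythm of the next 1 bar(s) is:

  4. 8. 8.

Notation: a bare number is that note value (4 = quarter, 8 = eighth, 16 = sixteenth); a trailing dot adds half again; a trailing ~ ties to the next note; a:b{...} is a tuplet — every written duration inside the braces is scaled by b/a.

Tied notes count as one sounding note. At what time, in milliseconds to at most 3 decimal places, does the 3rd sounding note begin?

note 3 onset = 9/4b = 971.223ms

1. 0.0ms @ 0 + 647.482ms (3/2)
2. 647.482ms @ 3/2 + 323.741ms (3/4)
3. 971.223ms @ 9/4 + 323.741ms (3/4)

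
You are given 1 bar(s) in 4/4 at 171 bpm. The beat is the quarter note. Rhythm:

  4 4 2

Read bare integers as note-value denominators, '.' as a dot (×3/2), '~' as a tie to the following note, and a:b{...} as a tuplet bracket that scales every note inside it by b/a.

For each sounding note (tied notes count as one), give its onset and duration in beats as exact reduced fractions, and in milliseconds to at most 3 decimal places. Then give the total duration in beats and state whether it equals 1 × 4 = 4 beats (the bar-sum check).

1) 0.0ms=0b +350.877ms=1b
2) 350.877ms=1b +350.877ms=1b
3) 701.754ms=2b +701.754ms=2b
Σ=4b of 4 (171bpm 4/4) — PASS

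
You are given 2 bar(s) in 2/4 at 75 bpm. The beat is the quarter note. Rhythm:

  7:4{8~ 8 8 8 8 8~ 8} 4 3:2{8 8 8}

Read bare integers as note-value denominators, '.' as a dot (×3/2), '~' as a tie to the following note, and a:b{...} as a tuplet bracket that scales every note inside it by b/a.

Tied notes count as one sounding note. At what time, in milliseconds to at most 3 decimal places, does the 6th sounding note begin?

1. 0.0ms @ 0 + 457.143ms (4/7)
2. 457.143ms @ 4/7 + 228.571ms (2/7)
3. 685.714ms @ 6/7 + 228.571ms (2/7)
4. 914.286ms @ 8/7 + 228.571ms (2/7)
5. 1142.857ms @ 10/7 + 457.143ms (4/7)
6. 1600.0ms @ 2 + 800.0ms (1)
7. 2400.0ms @ 3 + 266.667ms (1/3)
8. 2666.667ms @ 10/3 + 266.667ms (1/3)
9. 2933.333ms @ 11/3 + 266.667ms (1/3)

note 6 onset = 2b = 1600.0ms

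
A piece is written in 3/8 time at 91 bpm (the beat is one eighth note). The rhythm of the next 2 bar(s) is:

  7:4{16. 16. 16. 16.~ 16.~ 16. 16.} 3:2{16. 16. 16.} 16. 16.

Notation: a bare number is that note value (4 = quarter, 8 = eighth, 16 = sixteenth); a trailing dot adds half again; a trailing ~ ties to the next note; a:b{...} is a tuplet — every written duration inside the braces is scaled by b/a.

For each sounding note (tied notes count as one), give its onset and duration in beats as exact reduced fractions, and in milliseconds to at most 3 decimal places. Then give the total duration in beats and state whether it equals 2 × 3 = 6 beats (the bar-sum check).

1) 0.0ms=0b +282.575ms=3/7b
2) 282.575ms=3/7b +282.575ms=3/7b
3) 565.149ms=6/7b +282.575ms=3/7b
4) 847.724ms=9/7b +847.724ms=9/7b
5) 1695.447ms=18/7b +282.575ms=3/7b
6) 1978.022ms=3b +329.67ms=1/2b
7) 2307.692ms=7/2b +329.67ms=1/2b
8) 2637.363ms=4b +329.67ms=1/2b
9) 2967.033ms=9/2b +494.505ms=3/4b
10) 3461.538ms=21/4b +494.505ms=3/4b
Σ=6b of 6 (91bpm 3/8) — PASS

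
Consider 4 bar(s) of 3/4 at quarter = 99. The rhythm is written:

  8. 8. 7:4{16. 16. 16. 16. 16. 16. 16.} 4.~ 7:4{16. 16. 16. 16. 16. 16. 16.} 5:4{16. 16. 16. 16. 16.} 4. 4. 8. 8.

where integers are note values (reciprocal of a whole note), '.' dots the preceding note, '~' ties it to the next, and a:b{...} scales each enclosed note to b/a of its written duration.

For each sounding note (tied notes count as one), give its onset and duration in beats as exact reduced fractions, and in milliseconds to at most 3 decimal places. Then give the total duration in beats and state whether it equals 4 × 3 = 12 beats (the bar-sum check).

1) 0.0ms=0b +454.545ms=3/4b
2) 454.545ms=3/4b +454.545ms=3/4b
3) 909.091ms=3/2b +129.87ms=3/14b
4) 1038.961ms=12/7b +129.87ms=3/14b
5) 1168.831ms=27/14b +129.87ms=3/14b
6) 1298.701ms=15/7b +129.87ms=3/14b
7) 1428.571ms=33/14b +129.87ms=3/14b
8) 1558.442ms=18/7b +129.87ms=3/14b
9) 1688.312ms=39/14b +129.87ms=3/14b
10) 1818.182ms=3b +1038.961ms=12/7b
11) 2857.143ms=33/7b +129.87ms=3/14b
12) 2987.013ms=69/14b +129.87ms=3/14b
13) 3116.883ms=36/7b +129.87ms=3/14b
14) 3246.753ms=75/14b +129.87ms=3/14b
15) 3376.623ms=39/7b +129.87ms=3/14b
16) 3506.494ms=81/14b +129.87ms=3/14b
17) 3636.364ms=6b +181.818ms=3/10b
18) 3818.182ms=63/10b +181.818ms=3/10b
19) 4000.0ms=33/5b +181.818ms=3/10b
20) 4181.818ms=69/10b +181.818ms=3/10b
21) 4363.636ms=36/5b +181.818ms=3/10b
22) 4545.455ms=15/2b +909.091ms=3/2b
23) 5454.545ms=9b +909.091ms=3/2b
24) 6363.636ms=21/2b +454.545ms=3/4b
25) 6818.182ms=45/4b +454.545ms=3/4b
Σ=12b of 12 (99bpm 3/4) — PASS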